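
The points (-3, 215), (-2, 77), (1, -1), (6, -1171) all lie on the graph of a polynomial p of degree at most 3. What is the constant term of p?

Write p(s) = as^3 + bs^2 + cs + d. Substituting each data point gives a linear system:
  -27a + 9b - 3c + d = 215
  -8a + 4b - 2c + d = 77
  a + b + c + d = -1
  216a + 36b + 6c + d = -1171
Solving the system yields a = -6, b = 4, c = -4, d = 5.
So p(s) = -6s^3 + 4s^2 - 4s + 5.
The constant term is 5.

5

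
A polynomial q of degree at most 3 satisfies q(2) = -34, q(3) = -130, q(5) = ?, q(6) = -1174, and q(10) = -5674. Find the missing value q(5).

The 4 known points determine the degree-3 polynomial uniquely.
Write q(s) = as^3 + bs^2 + cs + d. Substituting each data point gives a linear system:
  8a + 4b + 2c + d = -34
  27a + 9b + 3c + d = -130
  216a + 36b + 6c + d = -1174
  1000a + 100b + 10c + d = -5674
Solving the system yields a = -6, b = 3, c = 3, d = -4.
So q(s) = -6s³ + 3s² + 3s - 4.
Then q(5) = -664.

-664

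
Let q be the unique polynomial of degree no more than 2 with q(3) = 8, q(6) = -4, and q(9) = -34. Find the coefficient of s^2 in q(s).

Write q(s) = as^2 + bs + c. Substituting each data point gives a linear system:
  9a + 3b + c = 8
  36a + 6b + c = -4
  81a + 9b + c = -34
Solving the system yields a = -1, b = 5, c = 2.
So q(s) = -s^2 + 5s + 2.
The leading coefficient is -1.

-1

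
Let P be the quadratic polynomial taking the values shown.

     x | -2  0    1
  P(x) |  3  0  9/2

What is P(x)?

P(x) = 2x^2 + (5/2)x

Write P(x) = ax^2 + bx + c. Substituting each data point gives a linear system:
  4a - 2b + c = 3
  c = 0
  a + b + c = 9/2
Solving the system yields a = 2, b = 5/2, c = 0.
So P(x) = 2x² + (5/2)x.
Check: P(-2) = 3. ✓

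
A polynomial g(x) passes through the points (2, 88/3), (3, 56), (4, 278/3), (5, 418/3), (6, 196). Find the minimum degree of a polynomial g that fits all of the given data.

2

Forward differences of the values at x = 2, 3, 4, 5, 6:
  g  : 88/3  56  278/3  418/3  196
  Δ  : 80/3  110/3  140/3  170/3
  Δ^2: 10  10  10
  Δ^3: 0  0
  Δ^4: 0
The second differences are constant (10) and nonzero, while all higher differences vanish, so the minimal degree is 2.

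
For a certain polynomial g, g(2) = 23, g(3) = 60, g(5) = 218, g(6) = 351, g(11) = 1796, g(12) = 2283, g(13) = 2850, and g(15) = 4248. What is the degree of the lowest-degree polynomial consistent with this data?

3

Divided differences on the nodes 2, 3, 5, 6, 11, 12, 13, 15:
  order 0: 23  60  218  351  1796  2283  2850  4248
  order 1: 37  79  133  289  487  567  699
  order 2: 14  18  26  33  40  44
  order 3: 1  1  1  1  1
  order 4: 0  0  0  0
  order 5: 0  0  0
  order 6: 0  0
  order 7: 0
The order-3 divided differences are all 1 (nonzero) and every higher order vanishes, so the data lies on a polynomial of degree exactly 3.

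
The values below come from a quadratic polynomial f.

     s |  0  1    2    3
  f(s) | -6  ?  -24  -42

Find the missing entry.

On equispaced nodes a degree-2 polynomial has vanishing third forward difference, so
  - f(0) + 3·f(1) - 3·f(2) + f(3) = 0.
Substituting the known values and solving for f(1):
  3·f(1) = -36
  f(1) = -12.

-12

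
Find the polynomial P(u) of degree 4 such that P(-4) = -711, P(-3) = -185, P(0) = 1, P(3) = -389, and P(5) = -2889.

Write P(u) = au^4 + bu^3 + cu^2 + du + e. Substituting each data point gives a linear system:
  256a - 64b + 16c - 4d + e = -711
  81a - 27b + 9c - 3d + e = -185
  e = 1
  81a + 27b + 9c + 3d + e = -389
  625a + 125b + 25c + 5d + e = -2889
Solving the system yields a = -4, b = -4, c = 4, d = 2, e = 1.
So P(u) = -4u^4 - 4u^3 + 4u^2 + 2u + 1.
Check: P(0) = 1. ✓

P(u) = -4u^4 - 4u^3 + 4u^2 + 2u + 1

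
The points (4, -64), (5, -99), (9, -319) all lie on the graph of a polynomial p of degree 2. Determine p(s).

Write p(s) = as^2 + bs + c. Substituting each data point gives a linear system:
  16a + 4b + c = -64
  25a + 5b + c = -99
  81a + 9b + c = -319
Solving the system yields a = -4, b = 1, c = -4.
So p(s) = -4s^2 + s - 4.
Check: p(9) = -319. ✓

p(s) = -4s^2 + s - 4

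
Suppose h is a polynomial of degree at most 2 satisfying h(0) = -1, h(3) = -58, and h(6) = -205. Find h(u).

Write h(u) = au^2 + bu + c. Substituting each data point gives a linear system:
  c = -1
  9a + 3b + c = -58
  36a + 6b + c = -205
Solving the system yields a = -5, b = -4, c = -1.
So h(u) = -5u^2 - 4u - 1.
Check: h(6) = -205. ✓

h(u) = -5u^2 - 4u - 1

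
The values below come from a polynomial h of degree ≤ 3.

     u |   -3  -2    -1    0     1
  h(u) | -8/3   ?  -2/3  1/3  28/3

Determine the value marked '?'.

The 4 known points determine the degree-3 polynomial uniquely.
Write h(u) = au^3 + bu^2 + cu + d. Substituting each data point gives a linear system:
  -27a + 9b - 3c + d = -8/3
  -a + b - c + d = -2/3
  d = 1/3
  a + b + c + d = 28/3
Solving the system yields a = 1, b = 4, c = 4, d = 1/3.
So h(u) = u^3 + 4u^2 + 4u + 1/3.
Then h(-2) = 1/3.

1/3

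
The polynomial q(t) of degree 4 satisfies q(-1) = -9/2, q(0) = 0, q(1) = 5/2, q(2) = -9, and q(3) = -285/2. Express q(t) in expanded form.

Write q(t) = at^4 + bt^3 + ct^2 + dt + e. Substituting each data point gives a linear system:
  a - b + c - d + e = -9/2
  e = 0
  a + b + c + d + e = 5/2
  16a + 8b + 4c + 2d + e = -9
  81a + 27b + 9c + 3d + e = -285/2
Solving the system yields a = -4, b = 6, c = 3, d = -5/2, e = 0.
So q(t) = -4t^4 + 6t^3 + 3t^2 - (5/2)t.
Check: q(2) = -9. ✓

q(t) = -4t^4 + 6t^3 + 3t^2 - (5/2)t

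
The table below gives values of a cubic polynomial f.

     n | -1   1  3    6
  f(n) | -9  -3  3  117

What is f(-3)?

-63

Using the Lagrange interpolation formula with nodes -1, 1, 3, 6:
  L_0(n) = (n - 1)(n - 3)(n - 6) / -56
  L_1(n) = (n + 1)(n - 3)(n - 6) / 20
  L_2(n) = (n + 1)(n - 1)(n - 6) / -24
  L_3(n) = (n + 1)(n - 1)(n - 3) / 105
Then f(n) = -9·L_0(n) - 3·L_1(n) + 3·L_2(n) + 117·L_3(n).
Expanding and collecting terms gives f(n) = n^3 - 3n^2 + 2n - 3.
Evaluating at n = -3: f(-3) = -63.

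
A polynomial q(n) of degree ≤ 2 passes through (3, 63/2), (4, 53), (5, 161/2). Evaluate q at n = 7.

Write q(n) = an^2 + bn + c. Substituting each data point gives a linear system:
  9a + 3b + c = 63/2
  16a + 4b + c = 53
  25a + 5b + c = 161/2
Solving the system yields a = 3, b = 1/2, c = 3.
So q(n) = 3n^2 + (1/2)n + 3.
Then q(7) = 307/2.

307/2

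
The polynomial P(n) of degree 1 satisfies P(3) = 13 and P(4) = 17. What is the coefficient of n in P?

4

Write P(n) = an + b. Substituting each data point gives a linear system:
  3a + b = 13
  4a + b = 17
Solving the system yields a = 4, b = 1.
So P(n) = 4n + 1.
The leading coefficient is 4.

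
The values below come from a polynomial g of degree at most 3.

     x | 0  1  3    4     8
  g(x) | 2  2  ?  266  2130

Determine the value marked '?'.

110

The 4 known points determine the degree-3 polynomial uniquely.
Write g(x) = ax^3 + bx^2 + cx + d. Substituting each data point gives a linear system:
  d = 2
  a + b + c + d = 2
  64a + 16b + 4c + d = 266
  512a + 64b + 8c + d = 2130
Solving the system yields a = 4, b = 2, c = -6, d = 2.
So g(x) = 4x^3 + 2x^2 - 6x + 2.
Then g(3) = 110.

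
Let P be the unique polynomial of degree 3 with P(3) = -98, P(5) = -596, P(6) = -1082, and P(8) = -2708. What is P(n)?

Using the Lagrange interpolation formula with nodes 3, 5, 6, 8:
  L_0(n) = (n - 5)(n - 6)(n - 8) / -30
  L_1(n) = (n - 3)(n - 6)(n - 8) / 6
  L_2(n) = (n - 3)(n - 5)(n - 8) / -6
  L_3(n) = (n - 3)(n - 5)(n - 6) / 30
Then P(n) = -98·L_0(n) - 596·L_1(n) - 1082·L_2(n) - 2708·L_3(n).
Expanding and collecting terms gives P(n) = -6n^3 + 5n^2 + 5n + 4.
Check: P(8) = -2708. ✓

P(n) = -6n^3 + 5n^2 + 5n + 4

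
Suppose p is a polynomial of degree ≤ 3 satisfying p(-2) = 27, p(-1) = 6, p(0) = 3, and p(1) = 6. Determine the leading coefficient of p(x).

-2

Write p(x) = ax^3 + bx^2 + cx + d. Substituting each data point gives a linear system:
  -8a + 4b - 2c + d = 27
  -a + b - c + d = 6
  d = 3
  a + b + c + d = 6
Solving the system yields a = -2, b = 3, c = 2, d = 3.
So p(x) = -2x³ + 3x² + 2x + 3.
The leading coefficient is -2.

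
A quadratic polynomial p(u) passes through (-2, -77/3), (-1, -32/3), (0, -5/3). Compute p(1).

Forward differences of the values at u = -2, -1, 0:
  p  : -77/3  -32/3  -5/3
  Δ  : 15  9
  Δ^2: -6
The second differences are constant, confirming degree 2.
Interpolating (Newton forward form) and evaluating at u = 1 gives p(1) = 4/3.

4/3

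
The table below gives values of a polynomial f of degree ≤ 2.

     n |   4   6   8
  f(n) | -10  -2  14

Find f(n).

Using the Lagrange interpolation formula with nodes 4, 6, 8:
  L_0(n) = (n - 6)(n - 8) / 8
  L_1(n) = (n - 4)(n - 8) / -4
  L_2(n) = (n - 4)(n - 6) / 8
Then f(n) = -10·L_0(n) - 2·L_1(n) + 14·L_2(n).
Expanding and collecting terms gives f(n) = n^2 - 6n - 2.
Check: f(6) = -2. ✓

f(n) = n^2 - 6n - 2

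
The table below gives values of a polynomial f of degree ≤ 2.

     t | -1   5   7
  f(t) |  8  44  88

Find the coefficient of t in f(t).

Write f(t) = at^2 + bt + c. Substituting each data point gives a linear system:
  a - b + c = 8
  25a + 5b + c = 44
  49a + 7b + c = 88
Solving the system yields a = 2, b = -2, c = 4.
So f(t) = 2t^2 - 2t + 4.
The coefficient of t is -2.

-2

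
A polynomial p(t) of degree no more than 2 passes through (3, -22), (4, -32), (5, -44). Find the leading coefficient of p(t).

Write p(t) = at^2 + bt + c. Substituting each data point gives a linear system:
  9a + 3b + c = -22
  16a + 4b + c = -32
  25a + 5b + c = -44
Solving the system yields a = -1, b = -3, c = -4.
So p(t) = -t² - 3t - 4.
The leading coefficient is -1.

-1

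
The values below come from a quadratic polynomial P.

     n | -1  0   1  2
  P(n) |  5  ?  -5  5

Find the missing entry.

The 3 known points determine the degree-2 polynomial uniquely.
Write P(n) = an^2 + bn + c. Substituting each data point gives a linear system:
  a - b + c = 5
  a + b + c = -5
  4a + 2b + c = 5
Solving the system yields a = 5, b = -5, c = -5.
So P(n) = 5n^2 - 5n - 5.
Then P(0) = -5.

-5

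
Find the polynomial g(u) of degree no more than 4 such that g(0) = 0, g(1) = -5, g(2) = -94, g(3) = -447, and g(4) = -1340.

Write g(u) = au^4 + bu^3 + cu^2 + du + e. Substituting each data point gives a linear system:
  e = 0
  a + b + c + d + e = -5
  16a + 8b + 4c + 2d + e = -94
  81a + 27b + 9c + 3d + e = -447
  256a + 64b + 16c + 4d + e = -1340
Solving the system yields a = -4, b = -6, c = 4, d = 1, e = 0.
So g(u) = -4u^4 - 6u^3 + 4u^2 + u.
Check: g(3) = -447. ✓

g(u) = -4u^4 - 6u^3 + 4u^2 + u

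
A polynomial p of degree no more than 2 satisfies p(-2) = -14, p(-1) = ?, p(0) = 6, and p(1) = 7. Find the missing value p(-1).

The 3 known points determine the degree-2 polynomial uniquely.
Write p(u) = au^2 + bu + c. Substituting each data point gives a linear system:
  4a - 2b + c = -14
  c = 6
  a + b + c = 7
Solving the system yields a = -3, b = 4, c = 6.
So p(u) = -3u^2 + 4u + 6.
Then p(-1) = -1.

-1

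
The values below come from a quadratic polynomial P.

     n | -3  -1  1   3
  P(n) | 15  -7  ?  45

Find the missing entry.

The 3 known points determine the degree-2 polynomial uniquely.
Write P(n) = an^2 + bn + c. Substituting each data point gives a linear system:
  9a - 3b + c = 15
  a - b + c = -7
  9a + 3b + c = 45
Solving the system yields a = 4, b = 5, c = -6.
So P(n) = 4n^2 + 5n - 6.
Then P(1) = 3.

3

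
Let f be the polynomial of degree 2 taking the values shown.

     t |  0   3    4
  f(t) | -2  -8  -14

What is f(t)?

f(t) = -t^2 + t - 2

Using the Lagrange interpolation formula with nodes 0, 3, 4:
  L_0(t) = (t - 3)(t - 4) / 12
  L_1(t) = t(t - 4) / -3
  L_2(t) = t(t - 3) / 4
Then f(t) = -2·L_0(t) - 8·L_1(t) - 14·L_2(t).
Expanding and collecting terms gives f(t) = -t² + t - 2.
Check: f(4) = -14. ✓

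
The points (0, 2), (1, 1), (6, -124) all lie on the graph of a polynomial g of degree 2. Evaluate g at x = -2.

Write g(x) = ax^2 + bx + c. Substituting each data point gives a linear system:
  c = 2
  a + b + c = 1
  36a + 6b + c = -124
Solving the system yields a = -4, b = 3, c = 2.
So g(x) = -4x^2 + 3x + 2.
Then g(-2) = -20.

-20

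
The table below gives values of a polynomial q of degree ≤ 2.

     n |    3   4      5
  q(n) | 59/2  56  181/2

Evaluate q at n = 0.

-2

Write q(n) = an^2 + bn + c. Substituting each data point gives a linear system:
  9a + 3b + c = 59/2
  16a + 4b + c = 56
  25a + 5b + c = 181/2
Solving the system yields a = 4, b = -3/2, c = -2.
So q(n) = 4n^2 - (3/2)n - 2.
Then q(0) = -2.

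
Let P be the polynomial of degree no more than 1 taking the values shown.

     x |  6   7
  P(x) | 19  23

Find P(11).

Using the Lagrange interpolation formula with nodes 6, 7:
  L_0(x) = (x - 7) / -1
  L_1(x) = (x - 6) / 1
Then P(x) = 19·L_0(x) + 23·L_1(x).
Expanding and collecting terms gives P(x) = 4x - 5.
Evaluating at x = 11: P(11) = 39.

39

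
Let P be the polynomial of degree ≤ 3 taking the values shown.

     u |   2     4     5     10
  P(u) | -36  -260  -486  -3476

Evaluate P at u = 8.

Using the Lagrange interpolation formula with nodes 2, 4, 5, 10:
  L_0(u) = (u - 4)(u - 5)(u - 10) / -48
  L_1(u) = (u - 2)(u - 5)(u - 10) / 12
  L_2(u) = (u - 2)(u - 4)(u - 10) / -15
  L_3(u) = (u - 2)(u - 4)(u - 5) / 240
Then P(u) = -36·L_0(u) - 260·L_1(u) - 486·L_2(u) - 3476·L_3(u).
Expanding and collecting terms gives P(u) = -3u³ - 5u² + 2u + 4.
Evaluating at u = 8: P(8) = -1836.

-1836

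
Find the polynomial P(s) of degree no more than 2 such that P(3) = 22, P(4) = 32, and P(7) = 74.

P(s) = s^2 + 3s + 4

Using the Lagrange interpolation formula with nodes 3, 4, 7:
  L_0(s) = (s - 4)(s - 7) / 4
  L_1(s) = (s - 3)(s - 7) / -3
  L_2(s) = (s - 3)(s - 4) / 12
Then P(s) = 22·L_0(s) + 32·L_1(s) + 74·L_2(s).
Expanding and collecting terms gives P(s) = s^2 + 3s + 4.
Check: P(7) = 74. ✓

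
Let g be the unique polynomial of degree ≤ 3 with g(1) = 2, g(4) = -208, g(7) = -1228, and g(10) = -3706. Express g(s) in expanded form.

Write g(s) = as^3 + bs^2 + cs + d. Substituting each data point gives a linear system:
  a + b + c + d = 2
  64a + 16b + 4c + d = -208
  343a + 49b + 7c + d = -1228
  1000a + 100b + 10c + d = -3706
Solving the system yields a = -4, b = 3, c = -1, d = 4.
So g(s) = -4s^3 + 3s^2 - s + 4.
Check: g(4) = -208. ✓

g(s) = -4s^3 + 3s^2 - s + 4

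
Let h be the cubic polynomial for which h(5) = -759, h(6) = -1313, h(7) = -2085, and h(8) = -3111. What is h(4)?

Write h(t) = at^3 + bt^2 + ct + d. Substituting each data point gives a linear system:
  125a + 25b + 5c + d = -759
  216a + 36b + 6c + d = -1313
  343a + 49b + 7c + d = -2085
  512a + 64b + 8c + d = -3111
Solving the system yields a = -6, b = -1, c = 3, d = 1.
So h(t) = -6t³ - t² + 3t + 1.
Then h(4) = -387.

-387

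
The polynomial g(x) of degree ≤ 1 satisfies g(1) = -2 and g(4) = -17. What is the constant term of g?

Write g(x) = ax + b. Substituting each data point gives a linear system:
  a + b = -2
  4a + b = -17
Solving the system yields a = -5, b = 3.
So g(x) = -5x + 3.
The constant term is 3.

3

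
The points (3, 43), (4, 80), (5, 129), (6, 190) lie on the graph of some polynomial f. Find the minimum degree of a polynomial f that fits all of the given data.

Forward differences of the values at x = 3, 4, 5, 6:
  f  : 43  80  129  190
  Δ  : 37  49  61
  Δ^2: 12  12
  Δ^3: 0
The second differences are constant (12) and nonzero, while all higher differences vanish, so the minimal degree is 2.

2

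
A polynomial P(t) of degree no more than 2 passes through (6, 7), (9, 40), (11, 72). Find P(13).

112

Write P(t) = at^2 + bt + c. Substituting each data point gives a linear system:
  36a + 6b + c = 7
  81a + 9b + c = 40
  121a + 11b + c = 72
Solving the system yields a = 1, b = -4, c = -5.
So P(t) = t^2 - 4t - 5.
Then P(13) = 112.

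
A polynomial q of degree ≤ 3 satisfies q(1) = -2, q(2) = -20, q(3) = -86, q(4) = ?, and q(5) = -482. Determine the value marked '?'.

-230

The 4 known points determine the degree-3 polynomial uniquely.
Write q(s) = as^3 + bs^2 + cs + d. Substituting each data point gives a linear system:
  a + b + c + d = -2
  8a + 4b + 2c + d = -20
  27a + 9b + 3c + d = -86
  125a + 25b + 5c + d = -482
Solving the system yields a = -5, b = 6, c = -1, d = -2.
So q(s) = -5s^3 + 6s^2 - s - 2.
Then q(4) = -230.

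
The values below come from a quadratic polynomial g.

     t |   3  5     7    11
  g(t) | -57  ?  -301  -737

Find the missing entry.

-155

The 3 known points determine the degree-2 polynomial uniquely.
Write g(t) = at^2 + bt + c. Substituting each data point gives a linear system:
  9a + 3b + c = -57
  49a + 7b + c = -301
  121a + 11b + c = -737
Solving the system yields a = -6, b = -1, c = 0.
So g(t) = -6t^2 - t.
Then g(5) = -155.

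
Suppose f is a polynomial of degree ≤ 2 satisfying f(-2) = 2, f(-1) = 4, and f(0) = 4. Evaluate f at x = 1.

2

Using the Lagrange interpolation formula with nodes -2, -1, 0:
  L_0(x) = (x + 1)x / 2
  L_1(x) = (x + 2)x / -1
  L_2(x) = (x + 2)(x + 1) / 2
Then f(x) = 2·L_0(x) + 4·L_1(x) + 4·L_2(x).
Expanding and collecting terms gives f(x) = -x² - x + 4.
Evaluating at x = 1: f(1) = 2.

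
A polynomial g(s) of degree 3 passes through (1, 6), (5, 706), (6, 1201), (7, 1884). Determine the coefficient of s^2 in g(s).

4

Write g(s) = as^3 + bs^2 + cs + d. Substituting each data point gives a linear system:
  a + b + c + d = 6
  125a + 25b + 5c + d = 706
  216a + 36b + 6c + d = 1201
  343a + 49b + 7c + d = 1884
Solving the system yields a = 5, b = 4, c = -4, d = 1.
So g(s) = 5s^3 + 4s^2 - 4s + 1.
The coefficient of s^2 is 4.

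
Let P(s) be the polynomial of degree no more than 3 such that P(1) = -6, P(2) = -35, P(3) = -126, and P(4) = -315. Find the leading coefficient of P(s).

-6

Write P(s) = as^3 + bs^2 + cs + d. Substituting each data point gives a linear system:
  a + b + c + d = -6
  8a + 4b + 2c + d = -35
  27a + 9b + 3c + d = -126
  64a + 16b + 4c + d = -315
Solving the system yields a = -6, b = 5, c = -2, d = -3.
So P(s) = -6s^3 + 5s^2 - 2s - 3.
The leading coefficient is -6.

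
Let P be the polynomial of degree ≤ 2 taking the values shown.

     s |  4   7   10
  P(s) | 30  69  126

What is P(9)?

105

Forward differences of the values at s = 4, 7, 10:
  P  : 30  69  126
  Δ  : 39  57
  Δ^2: 18
The second differences are constant, confirming degree 2.
Interpolating (Newton forward form) and evaluating at s = 9 gives P(9) = 105.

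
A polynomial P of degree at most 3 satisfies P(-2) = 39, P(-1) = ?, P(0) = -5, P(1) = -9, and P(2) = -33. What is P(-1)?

The 4 known points determine the degree-3 polynomial uniquely.
Write P(n) = an^3 + bn^2 + cn + d. Substituting each data point gives a linear system:
  -8a + 4b - 2c + d = 39
  d = -5
  a + b + c + d = -9
  8a + 4b + 2c + d = -33
Solving the system yields a = -4, b = 2, c = -2, d = -5.
So P(n) = -4n^3 + 2n^2 - 2n - 5.
Then P(-1) = 3.

3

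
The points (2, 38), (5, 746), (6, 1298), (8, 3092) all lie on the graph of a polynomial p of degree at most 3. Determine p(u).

Using the Lagrange interpolation formula with nodes 2, 5, 6, 8:
  L_0(u) = (u - 5)(u - 6)(u - 8) / -72
  L_1(u) = (u - 2)(u - 6)(u - 8) / 9
  L_2(u) = (u - 2)(u - 5)(u - 8) / -8
  L_3(u) = (u - 2)(u - 5)(u - 6) / 36
Then p(u) = 38·L_0(u) + 746·L_1(u) + 1298·L_2(u) + 3092·L_3(u).
Expanding and collecting terms gives p(u) = 6u³ + u² - 5u - 4.
Check: p(8) = 3092. ✓

p(u) = 6u^3 + u^2 - 5u - 4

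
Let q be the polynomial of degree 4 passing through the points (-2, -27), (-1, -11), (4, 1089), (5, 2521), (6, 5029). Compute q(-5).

Write q(n) = an^4 + bn^3 + cn^2 + dn + e. Substituting each data point gives a linear system:
  16a - 8b + 4c - 2d + e = -27
  a - b + c - d + e = -11
  256a + 64b + 16c + 4d + e = 1089
  625a + 125b + 25c + 5d + e = 2521
  1296a + 216b + 36c + 6d + e = 5029
Solving the system yields a = 3, b = 6, c = -5, d = 4, e = 1.
So q(n) = 3n^4 + 6n^3 - 5n^2 + 4n + 1.
Then q(-5) = 981.

981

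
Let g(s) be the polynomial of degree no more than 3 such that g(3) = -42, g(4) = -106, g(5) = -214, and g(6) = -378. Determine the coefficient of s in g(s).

Write g(s) = as^3 + bs^2 + cs + d. Substituting each data point gives a linear system:
  27a + 9b + 3c + d = -42
  64a + 16b + 4c + d = -106
  125a + 25b + 5c + d = -214
  216a + 36b + 6c + d = -378
Solving the system yields a = -2, b = 2, c = -4, d = 6.
So g(s) = -2s^3 + 2s^2 - 4s + 6.
The coefficient of s is -4.

-4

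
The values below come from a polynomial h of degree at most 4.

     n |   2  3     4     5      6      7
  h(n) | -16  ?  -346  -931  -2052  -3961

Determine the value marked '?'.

On equispaced nodes a degree-4 polynomial has vanishing fifth forward difference, so
  - h(2) + 5·h(3) - 10·h(4) + 10·h(5) - 5·h(6) + h(7) = 0.
Substituting the known values and solving for h(3):
  5·h(3) = -465
  h(3) = -93.

-93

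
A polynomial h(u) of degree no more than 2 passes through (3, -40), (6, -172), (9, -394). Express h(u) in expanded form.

h(u) = -5u^2 + u + 2

Write h(u) = au^2 + bu + c. Substituting each data point gives a linear system:
  9a + 3b + c = -40
  36a + 6b + c = -172
  81a + 9b + c = -394
Solving the system yields a = -5, b = 1, c = 2.
So h(u) = -5u² + u + 2.
Check: h(9) = -394. ✓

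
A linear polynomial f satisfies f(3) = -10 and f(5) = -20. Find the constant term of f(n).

Write f(n) = an + b. Substituting each data point gives a linear system:
  3a + b = -10
  5a + b = -20
Solving the system yields a = -5, b = 5.
So f(n) = -5n + 5.
The constant term is 5.

5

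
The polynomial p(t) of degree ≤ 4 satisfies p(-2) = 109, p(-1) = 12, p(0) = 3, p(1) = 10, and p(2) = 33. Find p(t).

p(t) = 3t^4 - 6t^3 + 5t^2 + 5t + 3

Write p(t) = at^4 + bt^3 + ct^2 + dt + e. Substituting each data point gives a linear system:
  16a - 8b + 4c - 2d + e = 109
  a - b + c - d + e = 12
  e = 3
  a + b + c + d + e = 10
  16a + 8b + 4c + 2d + e = 33
Solving the system yields a = 3, b = -6, c = 5, d = 5, e = 3.
So p(t) = 3t⁴ - 6t³ + 5t² + 5t + 3.
Check: p(0) = 3. ✓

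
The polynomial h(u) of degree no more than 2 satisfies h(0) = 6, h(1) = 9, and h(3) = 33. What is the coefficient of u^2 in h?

3

Write h(u) = au^2 + bu + c. Substituting each data point gives a linear system:
  c = 6
  a + b + c = 9
  9a + 3b + c = 33
Solving the system yields a = 3, b = 0, c = 6.
So h(u) = 3u² + 6.
The leading coefficient is 3.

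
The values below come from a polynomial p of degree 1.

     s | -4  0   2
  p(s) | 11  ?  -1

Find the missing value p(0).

3

The 2 known points determine the degree-1 polynomial uniquely.
Write p(s) = as + b. Substituting each data point gives a linear system:
  -4a + b = 11
  2a + b = -1
Solving the system yields a = -2, b = 3.
So p(s) = -2s + 3.
Then p(0) = 3.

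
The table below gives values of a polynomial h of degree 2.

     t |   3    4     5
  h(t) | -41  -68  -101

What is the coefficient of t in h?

-6

Write h(t) = at^2 + bt + c. Substituting each data point gives a linear system:
  9a + 3b + c = -41
  16a + 4b + c = -68
  25a + 5b + c = -101
Solving the system yields a = -3, b = -6, c = 4.
So h(t) = -3t² - 6t + 4.
The coefficient of t is -6.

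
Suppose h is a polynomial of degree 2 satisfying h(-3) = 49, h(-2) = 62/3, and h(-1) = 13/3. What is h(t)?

h(t) = 6t^2 + (5/3)t

Using the Lagrange interpolation formula with nodes -3, -2, -1:
  L_0(t) = (t + 2)(t + 1) / 2
  L_1(t) = (t + 3)(t + 1) / -1
  L_2(t) = (t + 3)(t + 2) / 2
Then h(t) = 49·L_0(t) + 62/3·L_1(t) + 13/3·L_2(t).
Expanding and collecting terms gives h(t) = 6t^2 + (5/3)t.
Check: h(-3) = 49. ✓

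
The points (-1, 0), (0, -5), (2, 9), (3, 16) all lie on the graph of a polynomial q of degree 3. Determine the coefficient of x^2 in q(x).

5

Write q(x) = ax^3 + bx^2 + cx + d. Substituting each data point gives a linear system:
  -a + b - c + d = 0
  d = -5
  8a + 4b + 2c + d = 9
  27a + 9b + 3c + d = 16
Solving the system yields a = -1, b = 5, c = 1, d = -5.
So q(x) = -x³ + 5x² + x - 5.
The coefficient of x^2 is 5.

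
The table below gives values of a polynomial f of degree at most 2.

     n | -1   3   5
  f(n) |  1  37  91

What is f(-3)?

19

Write f(n) = an^2 + bn + c. Substituting each data point gives a linear system:
  a - b + c = 1
  9a + 3b + c = 37
  25a + 5b + c = 91
Solving the system yields a = 3, b = 3, c = 1.
So f(n) = 3n² + 3n + 1.
Then f(-3) = 19.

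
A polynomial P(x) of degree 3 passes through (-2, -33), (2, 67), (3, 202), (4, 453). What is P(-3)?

Using the Lagrange interpolation formula with nodes -2, 2, 3, 4:
  L_0(x) = (x - 2)(x - 3)(x - 4) / -120
  L_1(x) = (x + 2)(x - 3)(x - 4) / 8
  L_2(x) = (x + 2)(x - 2)(x - 4) / -5
  L_3(x) = (x + 2)(x - 2)(x - 3) / 12
Then P(x) = -33·L_0(x) + 67·L_1(x) + 202·L_2(x) + 453·L_3(x).
Expanding and collecting terms gives P(x) = 6x^3 + 4x^2 + x + 1.
Evaluating at x = -3: P(-3) = -128.

-128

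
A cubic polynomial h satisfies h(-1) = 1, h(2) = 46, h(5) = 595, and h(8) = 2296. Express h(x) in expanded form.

h(x) = 4x^3 + 4x^2 - x

Using the Lagrange interpolation formula with nodes -1, 2, 5, 8:
  L_0(x) = (x - 2)(x - 5)(x - 8) / -162
  L_1(x) = (x + 1)(x - 5)(x - 8) / 54
  L_2(x) = (x + 1)(x - 2)(x - 8) / -54
  L_3(x) = (x + 1)(x - 2)(x - 5) / 162
Then h(x) = 1·L_0(x) + 46·L_1(x) + 595·L_2(x) + 2296·L_3(x).
Expanding and collecting terms gives h(x) = 4x^3 + 4x^2 - x.
Check: h(8) = 2296. ✓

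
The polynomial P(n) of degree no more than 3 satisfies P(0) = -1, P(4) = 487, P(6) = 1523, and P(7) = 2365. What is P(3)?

Write P(n) = an^3 + bn^2 + cn + d. Substituting each data point gives a linear system:
  d = -1
  64a + 16b + 4c + d = 487
  216a + 36b + 6c + d = 1523
  343a + 49b + 7c + d = 2365
Solving the system yields a = 6, b = 6, c = 2, d = -1.
So P(n) = 6n³ + 6n² + 2n - 1.
Then P(3) = 221.

221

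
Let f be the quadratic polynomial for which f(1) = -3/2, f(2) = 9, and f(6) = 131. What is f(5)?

177/2

Write f(t) = at^2 + bt + c. Substituting each data point gives a linear system:
  a + b + c = -3/2
  4a + 2b + c = 9
  36a + 6b + c = 131
Solving the system yields a = 4, b = -3/2, c = -4.
So f(t) = 4t^2 - (3/2)t - 4.
Then f(5) = 177/2.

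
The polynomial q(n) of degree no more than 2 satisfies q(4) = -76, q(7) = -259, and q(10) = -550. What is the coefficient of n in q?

5

Write q(n) = an^2 + bn + c. Substituting each data point gives a linear system:
  16a + 4b + c = -76
  49a + 7b + c = -259
  100a + 10b + c = -550
Solving the system yields a = -6, b = 5, c = 0.
So q(n) = -6n² + 5n.
The coefficient of n is 5.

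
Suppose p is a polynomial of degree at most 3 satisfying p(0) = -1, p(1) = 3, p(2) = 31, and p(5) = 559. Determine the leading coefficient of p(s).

5

Write p(s) = as^3 + bs^2 + cs + d. Substituting each data point gives a linear system:
  d = -1
  a + b + c + d = 3
  8a + 4b + 2c + d = 31
  125a + 25b + 5c + d = 559
Solving the system yields a = 5, b = -3, c = 2, d = -1.
So p(s) = 5s³ - 3s² + 2s - 1.
The leading coefficient is 5.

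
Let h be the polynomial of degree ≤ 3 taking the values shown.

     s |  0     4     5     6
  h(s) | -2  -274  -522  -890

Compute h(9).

Write h(s) = as^3 + bs^2 + cs + d. Substituting each data point gives a linear system:
  d = -2
  64a + 16b + 4c + d = -274
  125a + 25b + 5c + d = -522
  216a + 36b + 6c + d = -890
Solving the system yields a = -4, b = 0, c = -4, d = -2.
So h(s) = -4s^3 - 4s - 2.
Then h(9) = -2954.

-2954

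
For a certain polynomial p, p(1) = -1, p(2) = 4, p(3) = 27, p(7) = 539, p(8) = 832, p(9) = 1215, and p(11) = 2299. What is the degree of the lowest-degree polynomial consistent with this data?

Divided differences on the nodes 1, 2, 3, 7, 8, 9, 11:
  order 0: -1  4  27  539  832  1215  2299
  order 1: 5  23  128  293  383  542
  order 2: 9  21  33  45  53
  order 3: 2  2  2  2
  order 4: 0  0  0
  order 5: 0  0
  order 6: 0
The order-3 divided differences are all 2 (nonzero) and every higher order vanishes, so the data lies on a polynomial of degree exactly 3.

3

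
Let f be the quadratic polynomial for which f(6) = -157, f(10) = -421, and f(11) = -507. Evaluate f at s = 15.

Using the Lagrange interpolation formula with nodes 6, 10, 11:
  L_0(s) = (s - 10)(s - 11) / 20
  L_1(s) = (s - 6)(s - 11) / -4
  L_2(s) = (s - 6)(s - 10) / 5
Then f(s) = -157·L_0(s) - 421·L_1(s) - 507·L_2(s).
Expanding and collecting terms gives f(s) = -4s² - 2s - 1.
Evaluating at s = 15: f(15) = -931.

-931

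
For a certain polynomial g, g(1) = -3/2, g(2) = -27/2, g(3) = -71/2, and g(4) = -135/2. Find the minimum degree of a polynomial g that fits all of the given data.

2

Forward differences of the values at u = 1, 2, 3, 4:
  g  : -3/2  -27/2  -71/2  -135/2
  Δ  : -12  -22  -32
  Δ^2: -10  -10
  Δ^3: 0
The second differences are constant (-10) and nonzero, while all higher differences vanish, so the minimal degree is 2.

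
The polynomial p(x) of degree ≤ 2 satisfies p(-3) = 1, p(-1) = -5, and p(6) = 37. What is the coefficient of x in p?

Write p(x) = ax^2 + bx + c. Substituting each data point gives a linear system:
  9a - 3b + c = 1
  a - b + c = -5
  36a + 6b + c = 37
Solving the system yields a = 1, b = 1, c = -5.
So p(x) = x^2 + x - 5.
The coefficient of x is 1.

1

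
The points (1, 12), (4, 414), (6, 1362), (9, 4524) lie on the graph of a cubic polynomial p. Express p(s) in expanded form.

p(s) = 6s^3 + 2s^2 - 2s + 6

Write p(s) = as^3 + bs^2 + cs + d. Substituting each data point gives a linear system:
  a + b + c + d = 12
  64a + 16b + 4c + d = 414
  216a + 36b + 6c + d = 1362
  729a + 81b + 9c + d = 4524
Solving the system yields a = 6, b = 2, c = -2, d = 6.
So p(s) = 6s³ + 2s² - 2s + 6.
Check: p(6) = 1362. ✓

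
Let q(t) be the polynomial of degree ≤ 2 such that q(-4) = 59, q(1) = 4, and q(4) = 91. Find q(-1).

-4

Write q(t) = at^2 + bt + c. Substituting each data point gives a linear system:
  16a - 4b + c = 59
  a + b + c = 4
  16a + 4b + c = 91
Solving the system yields a = 5, b = 4, c = -5.
So q(t) = 5t² + 4t - 5.
Then q(-1) = -4.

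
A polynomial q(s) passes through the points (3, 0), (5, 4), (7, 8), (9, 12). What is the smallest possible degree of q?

Forward differences of the values at s = 3, 5, 7, 9:
  q  : 0  4  8  12
  Δ  : 4  4  4
  Δ^2: 0  0
  Δ^3: 0
The first differences are constant (4) and nonzero, while all higher differences vanish, so the minimal degree is 1.

1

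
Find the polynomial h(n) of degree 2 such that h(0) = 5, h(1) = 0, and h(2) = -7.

h(n) = -n^2 - 4n + 5

Write h(n) = an^2 + bn + c. Substituting each data point gives a linear system:
  c = 5
  a + b + c = 0
  4a + 2b + c = -7
Solving the system yields a = -1, b = -4, c = 5.
So h(n) = -n^2 - 4n + 5.
Check: h(1) = 0. ✓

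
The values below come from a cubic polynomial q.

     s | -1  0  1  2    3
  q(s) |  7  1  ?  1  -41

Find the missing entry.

7

The 4 known points determine the degree-3 polynomial uniquely.
Write q(s) = as^3 + bs^2 + cs + d. Substituting each data point gives a linear system:
  -a + b - c + d = 7
  d = 1
  8a + 4b + 2c + d = 1
  27a + 9b + 3c + d = -41
Solving the system yields a = -4, b = 6, c = 4, d = 1.
So q(s) = -4s^3 + 6s^2 + 4s + 1.
Then q(1) = 7.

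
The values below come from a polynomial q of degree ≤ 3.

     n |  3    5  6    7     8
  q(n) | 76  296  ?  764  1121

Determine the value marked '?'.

493

The 4 known points determine the degree-3 polynomial uniquely.
Write q(n) = an^3 + bn^2 + cn + d. Substituting each data point gives a linear system:
  27a + 9b + 3c + d = 76
  125a + 25b + 5c + d = 296
  343a + 49b + 7c + d = 764
  512a + 64b + 8c + d = 1121
Solving the system yields a = 2, b = 1, c = 4, d = 1.
So q(n) = 2n³ + n² + 4n + 1.
Then q(6) = 493.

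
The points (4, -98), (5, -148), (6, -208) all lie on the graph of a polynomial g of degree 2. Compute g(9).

Forward differences of the values at u = 4, 5, 6:
  g  : -98  -148  -208
  Δ  : -50  -60
  Δ^2: -10
The second differences are constant, confirming degree 2.
Interpolating (Newton forward form) and evaluating at u = 9 gives g(9) = -448.

-448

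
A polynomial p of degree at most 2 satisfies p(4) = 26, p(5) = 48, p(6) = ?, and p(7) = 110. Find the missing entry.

76

The 3 known points determine the degree-2 polynomial uniquely.
Write p(x) = ax^2 + bx + c. Substituting each data point gives a linear system:
  16a + 4b + c = 26
  25a + 5b + c = 48
  49a + 7b + c = 110
Solving the system yields a = 3, b = -5, c = -2.
So p(x) = 3x² - 5x - 2.
Then p(6) = 76.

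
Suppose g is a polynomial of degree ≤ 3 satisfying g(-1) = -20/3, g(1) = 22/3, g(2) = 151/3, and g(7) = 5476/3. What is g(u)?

g(u) = 5u^3 + 2u^2 + 2u - 5/3

Write g(u) = au^3 + bu^2 + cu + d. Substituting each data point gives a linear system:
  -a + b - c + d = -20/3
  a + b + c + d = 22/3
  8a + 4b + 2c + d = 151/3
  343a + 49b + 7c + d = 5476/3
Solving the system yields a = 5, b = 2, c = 2, d = -5/3.
So g(u) = 5u^3 + 2u^2 + 2u - 5/3.
Check: g(1) = 22/3. ✓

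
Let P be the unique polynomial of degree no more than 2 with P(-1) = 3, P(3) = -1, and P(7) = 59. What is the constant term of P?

-4

Write P(u) = au^2 + bu + c. Substituting each data point gives a linear system:
  a - b + c = 3
  9a + 3b + c = -1
  49a + 7b + c = 59
Solving the system yields a = 2, b = -5, c = -4.
So P(u) = 2u^2 - 5u - 4.
The constant term is -4.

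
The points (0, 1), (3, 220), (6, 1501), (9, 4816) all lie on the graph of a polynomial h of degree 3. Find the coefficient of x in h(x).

Write h(x) = ax^3 + bx^2 + cx + d. Substituting each data point gives a linear system:
  d = 1
  27a + 9b + 3c + d = 220
  216a + 36b + 6c + d = 1501
  729a + 81b + 9c + d = 4816
Solving the system yields a = 6, b = 5, c = 4, d = 1.
So h(x) = 6x^3 + 5x^2 + 4x + 1.
The coefficient of x is 4.

4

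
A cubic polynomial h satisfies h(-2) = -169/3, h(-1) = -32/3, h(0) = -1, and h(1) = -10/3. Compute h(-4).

-1055/3

Using the Lagrange interpolation formula with nodes -2, -1, 0, 1:
  L_0(n) = (n + 1)n(n - 1) / -6
  L_1(n) = (n + 2)n(n - 1) / 2
  L_2(n) = (n + 2)(n + 1)(n - 1) / -2
  L_3(n) = (n + 2)(n + 1)n / 6
Then h(n) = -169/3·L_0(n) - 32/3·L_1(n) - 1·L_2(n) - 10/3·L_3(n).
Expanding and collecting terms gives h(n) = 4n^3 - 6n^2 - (1/3)n - 1.
Evaluating at n = -4: h(-4) = -1055/3.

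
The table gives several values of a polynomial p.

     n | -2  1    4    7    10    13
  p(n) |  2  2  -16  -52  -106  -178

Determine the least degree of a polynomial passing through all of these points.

Forward differences of the values at n = -2, 1, 4, 7, 10, 13:
  p  : 2  2  -16  -52  -106  -178
  Δ  : 0  -18  -36  -54  -72
  Δ^2: -18  -18  -18  -18
  Δ^3: 0  0  0
  Δ^4: 0  0
  Δ^5: 0
The second differences are constant (-18) and nonzero, while all higher differences vanish, so the minimal degree is 2.

2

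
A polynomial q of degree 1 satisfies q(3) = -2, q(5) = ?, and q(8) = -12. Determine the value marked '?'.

The 2 known points determine the degree-1 polynomial uniquely.
Write q(u) = au + b. Substituting each data point gives a linear system:
  3a + b = -2
  8a + b = -12
Solving the system yields a = -2, b = 4.
So q(u) = -2u + 4.
Then q(5) = -6.

-6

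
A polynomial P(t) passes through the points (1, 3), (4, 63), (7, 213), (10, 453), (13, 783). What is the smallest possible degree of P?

Forward differences of the values at t = 1, 4, 7, 10, 13:
  P  : 3  63  213  453  783
  Δ  : 60  150  240  330
  Δ^2: 90  90  90
  Δ^3: 0  0
  Δ^4: 0
The second differences are constant (90) and nonzero, while all higher differences vanish, so the minimal degree is 2.

2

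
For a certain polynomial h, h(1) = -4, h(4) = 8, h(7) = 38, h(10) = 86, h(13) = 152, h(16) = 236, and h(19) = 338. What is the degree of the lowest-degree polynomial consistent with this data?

Forward differences of the values at n = 1, 4, 7, 10, 13, 16, 19:
  h  : -4  8  38  86  152  236  338
  Δ  : 12  30  48  66  84  102
  Δ^2: 18  18  18  18  18
  Δ^3: 0  0  0  0
  Δ^4: 0  0  0
  Δ^5: 0  0
  Δ^6: 0
The second differences are constant (18) and nonzero, while all higher differences vanish, so the minimal degree is 2.

2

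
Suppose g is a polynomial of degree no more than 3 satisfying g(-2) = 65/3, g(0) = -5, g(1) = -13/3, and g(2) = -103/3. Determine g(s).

g(s) = -5s^3 - (1/3)s^2 + 6s - 5

Write g(s) = as^3 + bs^2 + cs + d. Substituting each data point gives a linear system:
  -8a + 4b - 2c + d = 65/3
  d = -5
  a + b + c + d = -13/3
  8a + 4b + 2c + d = -103/3
Solving the system yields a = -5, b = -1/3, c = 6, d = -5.
So g(s) = -5s³ - (1/3)s² + 6s - 5.
Check: g(2) = -103/3. ✓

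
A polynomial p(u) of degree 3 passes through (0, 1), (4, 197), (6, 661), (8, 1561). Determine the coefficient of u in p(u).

-1

Write p(u) = au^3 + bu^2 + cu + d. Substituting each data point gives a linear system:
  d = 1
  64a + 16b + 4c + d = 197
  216a + 36b + 6c + d = 661
  512a + 64b + 8c + d = 1561
Solving the system yields a = 3, b = 1/2, c = -1, d = 1.
So p(u) = 3u^3 + (1/2)u^2 - u + 1.
The coefficient of u is -1.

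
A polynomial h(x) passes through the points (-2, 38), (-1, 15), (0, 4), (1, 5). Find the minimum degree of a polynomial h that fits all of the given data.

2

Forward differences of the values at x = -2, -1, 0, 1:
  h  : 38  15  4  5
  Δ  : -23  -11  1
  Δ^2: 12  12
  Δ^3: 0
The second differences are constant (12) and nonzero, while all higher differences vanish, so the minimal degree is 2.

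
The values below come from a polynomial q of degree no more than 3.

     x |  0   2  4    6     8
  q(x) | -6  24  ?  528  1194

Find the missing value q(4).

The 4 known points determine the degree-3 polynomial uniquely.
Write q(x) = ax^3 + bx^2 + cx + d. Substituting each data point gives a linear system:
  d = -6
  8a + 4b + 2c + d = 24
  216a + 36b + 6c + d = 528
  512a + 64b + 8c + d = 1194
Solving the system yields a = 2, b = 5/2, c = 2, d = -6.
So q(x) = 2x^3 + (5/2)x^2 + 2x - 6.
Then q(4) = 170.

170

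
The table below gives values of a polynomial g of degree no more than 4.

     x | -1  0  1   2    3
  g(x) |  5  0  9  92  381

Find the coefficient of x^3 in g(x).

Write g(x) = ax^4 + bx^3 + cx^2 + dx + e. Substituting each data point gives a linear system:
  a - b + c - d + e = 5
  e = 0
  a + b + c + d + e = 9
  16a + 8b + 4c + 2d + e = 92
  81a + 27b + 9c + 3d + e = 381
Solving the system yields a = 3, b = 4, c = 4, d = -2, e = 0.
So g(x) = 3x^4 + 4x^3 + 4x^2 - 2x.
The coefficient of x^3 is 4.

4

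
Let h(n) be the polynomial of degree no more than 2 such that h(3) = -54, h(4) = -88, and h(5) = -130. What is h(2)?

Using the Lagrange interpolation formula with nodes 3, 4, 5:
  L_0(n) = (n - 4)(n - 5) / 2
  L_1(n) = (n - 3)(n - 5) / -1
  L_2(n) = (n - 3)(n - 4) / 2
Then h(n) = -54·L_0(n) - 88·L_1(n) - 130·L_2(n).
Expanding and collecting terms gives h(n) = -4n² - 6n.
Evaluating at n = 2: h(2) = -28.

-28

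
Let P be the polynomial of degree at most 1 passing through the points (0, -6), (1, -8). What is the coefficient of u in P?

-2

Write P(u) = au + b. Substituting each data point gives a linear system:
  b = -6
  a + b = -8
Solving the system yields a = -2, b = -6.
So P(u) = -2u - 6.
The leading coefficient is -2.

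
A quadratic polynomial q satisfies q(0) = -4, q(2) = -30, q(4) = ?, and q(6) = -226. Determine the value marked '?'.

The 3 known points determine the degree-2 polynomial uniquely.
Write q(s) = as^2 + bs + c. Substituting each data point gives a linear system:
  c = -4
  4a + 2b + c = -30
  36a + 6b + c = -226
Solving the system yields a = -6, b = -1, c = -4.
So q(s) = -6s² - s - 4.
Then q(4) = -104.

-104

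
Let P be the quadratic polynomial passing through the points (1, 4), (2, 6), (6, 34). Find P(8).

60

Using the Lagrange interpolation formula with nodes 1, 2, 6:
  L_0(x) = (x - 2)(x - 6) / 5
  L_1(x) = (x - 1)(x - 6) / -4
  L_2(x) = (x - 1)(x - 2) / 20
Then P(x) = 4·L_0(x) + 6·L_1(x) + 34·L_2(x).
Expanding and collecting terms gives P(x) = x^2 - x + 4.
Evaluating at x = 8: P(8) = 60.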